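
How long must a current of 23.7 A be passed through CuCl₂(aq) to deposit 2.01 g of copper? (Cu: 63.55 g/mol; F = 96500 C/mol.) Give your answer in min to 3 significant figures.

4.29 min

n(Cu) = 2.01 / 63.55 = 0.03163 mol
Cu²⁺ + 2e⁻ → Cu, so n(e⁻) = 2 × 0.03163 = 0.06326 mol
Q = 0.06326 × 96500 = 6105 C
t = Q / I = 6105 / 23.7 = 257.6 s = 4.29 min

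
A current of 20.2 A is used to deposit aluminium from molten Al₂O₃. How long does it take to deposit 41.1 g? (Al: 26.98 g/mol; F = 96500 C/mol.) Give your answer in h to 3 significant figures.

6.06 h

n(Al) = 41.1 / 26.98 = 1.523 mol
Al³⁺ + 3e⁻ → Al, so n(e⁻) = 3 × 1.523 = 4.569 mol
Q = 4.569 × 96500 = 4.409×10^5 C
t = Q / I = 4.409×10^5 / 20.2 = 21830 s = 6.06 h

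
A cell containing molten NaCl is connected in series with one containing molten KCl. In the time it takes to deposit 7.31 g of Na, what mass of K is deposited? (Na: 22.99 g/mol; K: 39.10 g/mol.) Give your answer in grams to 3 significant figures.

12.4 g

n(Na) = 7.31 / 22.99 = 0.3180 mol
Na⁺ + e⁻ → Na, so n(e⁻) = 0.3180 mol
Same current for the same time ⇒ same n(e⁻) = 0.3180 mol in both cells.
K⁺ + e⁻ → K, so n(K) = 0.3180 mol
m(K) = 0.3180 × 39.10 = 12.4 g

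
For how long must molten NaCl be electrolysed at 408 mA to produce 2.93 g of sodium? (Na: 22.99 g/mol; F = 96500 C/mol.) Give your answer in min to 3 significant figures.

n(Na) = 2.93 / 22.99 = 0.1274 mol
Na⁺ + e⁻ → Na, so n(e⁻) = 0.1274 mol
Q = 0.1274 × 96500 = 12290 C
t = Q / I = 12290 / 0.408 = 30120 s = 502 min

502 min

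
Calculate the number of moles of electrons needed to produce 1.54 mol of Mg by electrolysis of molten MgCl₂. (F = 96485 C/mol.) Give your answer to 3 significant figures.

3.08 mol

Mg²⁺ + 2e⁻ → Mg, so n(e⁻) = 2 × 1.54 = 3.080 mol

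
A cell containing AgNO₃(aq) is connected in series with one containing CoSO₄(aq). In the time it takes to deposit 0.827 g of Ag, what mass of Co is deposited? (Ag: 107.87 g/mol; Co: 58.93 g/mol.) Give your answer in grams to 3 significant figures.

n(Ag) = 0.827 / 107.87 = 0.007667 mol
Ag⁺ + e⁻ → Ag, so n(e⁻) = 0.007667 mol
The cells are in series, so the same charge (and hence the same n(e⁻) = 0.007667 mol) passes through both.
Co²⁺ + 2e⁻ → Co, so n(Co) = 0.007667 / 2 = 0.003834 mol
m(Co) = 0.003834 × 58.93 = 0.226 g

0.226 g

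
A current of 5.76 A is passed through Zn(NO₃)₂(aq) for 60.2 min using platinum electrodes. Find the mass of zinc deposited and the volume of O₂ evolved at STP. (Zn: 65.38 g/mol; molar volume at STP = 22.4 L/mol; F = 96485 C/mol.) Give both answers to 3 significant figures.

Q = 5.76 × 3612 = 20810 C; n(e⁻) = 20810 / 96485 = 0.2157 mol
Cathode: Zn²⁺ + 2e⁻ → Zn → n(Zn) = 0.2157/2 = 0.1079 mol → 7.05 g
Anode: 2H₂O → O₂ + 4H⁺ + 4e⁻ → n(O₂) = 0.2157/4 = 0.05393 mol → 1.21 L

7.05 g Zn; 1.21 L O₂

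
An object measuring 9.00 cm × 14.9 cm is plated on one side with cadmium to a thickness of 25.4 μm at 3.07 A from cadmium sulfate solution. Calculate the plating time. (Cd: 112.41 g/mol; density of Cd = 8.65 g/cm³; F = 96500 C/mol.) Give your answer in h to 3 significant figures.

Plated area = 9.00 × 14.9 = 134.1 cm²
Volume = 134.1 × 25.4×10⁻⁴ cm = 0.3406 cm³
m(Cd) = 0.3406 × 8.65 = 2.946 g
n(Cd) = 2.946 / 112.41 = 0.02621 mol; n(e⁻) = 2 × 0.02621 = 0.05242 mol
Q = 0.05242 × 96500 = 5059 C
t = 5059 / 3.07 = 1648 s = 0.458 h

0.458 h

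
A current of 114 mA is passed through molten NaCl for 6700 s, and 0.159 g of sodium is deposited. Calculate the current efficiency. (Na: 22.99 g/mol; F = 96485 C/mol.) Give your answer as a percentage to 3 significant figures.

87.4%

Q = 0.114 × 6700 = 763.8 C
n(e⁻) = 763.8 / 96485 = 0.007916 mol
Na⁺ + e⁻ → Na, so theoretical n(Na) = 0.007916 mol → 0.1820 g
Efficiency = 0.159 / 0.1820 = 0.8736 = 87.4%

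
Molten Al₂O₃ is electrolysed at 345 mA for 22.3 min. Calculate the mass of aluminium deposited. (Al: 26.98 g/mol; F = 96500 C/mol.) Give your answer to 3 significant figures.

0.0430 g

Q = It = 0.345 × 1338 = 461.6 C
Moles of electrons = 461.6 / 96500 = 0.004783 mol
Al³⁺ + 3e⁻ → Al, so n(Al) = 0.004783 / 3 = 0.001594 mol
m = 0.001594 × 26.98 = 0.0430 g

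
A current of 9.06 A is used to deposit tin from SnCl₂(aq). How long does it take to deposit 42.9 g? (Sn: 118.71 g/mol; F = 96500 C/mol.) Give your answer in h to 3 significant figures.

2.14 h

n(Sn) = 42.9 / 118.71 = 0.3614 mol
Sn²⁺ + 2e⁻ → Sn, so n(e⁻) = 2 × 0.3614 = 0.7228 mol
Q = 0.7228 × 96500 = 69750 C
t = Q / I = 69750 / 9.06 = 7699 s = 2.14 h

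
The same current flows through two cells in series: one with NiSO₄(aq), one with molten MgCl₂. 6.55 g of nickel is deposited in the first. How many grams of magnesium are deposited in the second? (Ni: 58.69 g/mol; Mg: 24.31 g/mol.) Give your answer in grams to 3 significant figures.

2.71 g

n(Ni) = 6.55 / 58.69 = 0.1116 mol
Ni²⁺ + 2e⁻ → Ni, so n(e⁻) = 2 × 0.1116 = 0.2232 mol
Same current for the same time ⇒ same n(e⁻) = 0.2232 mol in both cells.
Mg²⁺ + 2e⁻ → Mg, so n(Mg) = 0.2232 / 2 = 0.1116 mol
m(Mg) = 0.1116 × 24.31 = 2.71 g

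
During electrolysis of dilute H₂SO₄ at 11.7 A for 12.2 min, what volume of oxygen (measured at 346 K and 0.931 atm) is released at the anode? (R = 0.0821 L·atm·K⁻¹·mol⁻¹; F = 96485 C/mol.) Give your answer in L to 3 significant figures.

0.677 L

Q = It = 11.7 × 732 = 8564 C
n(e⁻) = 8564 / 96485 = 0.08876 mol
2H₂O → O₂ + 4H⁺ + 4e⁻, so n(O₂) = 0.08876 / 4 = 0.02219 mol
V = nRT/P = 0.02219 × 0.0821 × 346 / 0.931 = 0.6771 L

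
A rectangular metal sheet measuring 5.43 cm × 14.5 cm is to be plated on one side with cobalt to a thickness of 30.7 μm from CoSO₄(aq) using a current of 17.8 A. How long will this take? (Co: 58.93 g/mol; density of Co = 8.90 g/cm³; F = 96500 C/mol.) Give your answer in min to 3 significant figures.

Plated area = 5.43 × 14.5 = 78.74 cm²
Volume = 78.74 × 30.7×10⁻⁴ cm = 0.2417 cm³
m(Co) = 0.2417 × 8.90 = 2.151 g
n(Co) = 2.151 / 58.93 = 0.03650 mol; n(e⁻) = 2 × 0.03650 = 0.07300 mol
Q = 0.07300 × 96500 = 7045 C
t = 7045 / 17.8 = 395.8 s = 6.60 min

6.60 min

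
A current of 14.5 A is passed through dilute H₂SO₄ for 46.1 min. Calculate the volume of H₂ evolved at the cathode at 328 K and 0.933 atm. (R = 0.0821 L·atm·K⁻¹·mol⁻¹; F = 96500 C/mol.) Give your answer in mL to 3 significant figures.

6000 mL

Charge passed = 14.5 × 2766 = 40110 C
Moles of electrons = 40110 / 96500 = 0.4156 mol
2H⁺ + 2e⁻ → H₂, so n(H₂) = 0.4156 / 2 = 0.2078 mol
V = nRT/P = 0.2078 × 0.0821 × 328 / 0.933 = 5.998 L
= 6000 mL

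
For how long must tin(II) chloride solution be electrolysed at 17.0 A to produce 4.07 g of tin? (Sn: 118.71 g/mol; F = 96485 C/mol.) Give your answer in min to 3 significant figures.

6.49 min

n(Sn) = 4.07 / 118.71 = 0.03429 mol
Sn²⁺ + 2e⁻ → Sn, so n(e⁻) = 2 × 0.03429 = 0.06858 mol
Q = 0.06858 × 96485 = 6617 C
t = Q / I = 6617 / 17.0 = 389.2 s = 6.49 min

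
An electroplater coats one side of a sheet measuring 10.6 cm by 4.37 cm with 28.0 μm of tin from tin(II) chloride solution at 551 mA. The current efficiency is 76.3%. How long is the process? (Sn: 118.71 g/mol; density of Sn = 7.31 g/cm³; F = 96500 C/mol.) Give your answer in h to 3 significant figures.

Plated area = 10.6 × 4.37 = 46.32 cm²
Volume = 46.32 × 28.0×10⁻⁴ cm = 0.1297 cm³
m(Sn) = 0.1297 × 7.31 = 0.9481 g
n(Sn) = 0.9481 / 118.71 = 0.007987 mol; n(e⁻) = 2 × 0.007987 = 0.01597 mol
Q = 0.01597 × 96500 / 0.763 = 2020 C
t = 2020 / 0.551 = 3666 s = 1.02 h

1.02 h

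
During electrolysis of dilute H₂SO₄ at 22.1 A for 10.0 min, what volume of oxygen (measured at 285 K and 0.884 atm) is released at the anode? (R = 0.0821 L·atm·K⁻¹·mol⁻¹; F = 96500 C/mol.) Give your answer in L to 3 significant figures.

Charge passed = 22.1 × 600 = 13260 C
n(e⁻) = Q/F = 13260/96500 = 0.1374 mol
2H₂O → O₂ + 4H⁺ + 4e⁻, so n(O₂) = 0.1374 / 4 = 0.03435 mol
V = nRT/P = 0.03435 × 0.0821 × 285 / 0.884 = 0.9092 L

0.909 L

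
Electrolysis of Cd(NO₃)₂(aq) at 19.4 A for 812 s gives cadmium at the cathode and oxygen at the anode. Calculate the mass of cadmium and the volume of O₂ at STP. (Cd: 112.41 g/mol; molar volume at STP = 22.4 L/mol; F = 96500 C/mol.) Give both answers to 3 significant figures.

9.17 g Cd; 0.914 L O₂

Q = 19.4 × 812 = 15750 C; n(e⁻) = 15750 / 96500 = 0.1632 mol
Cathode: Cd²⁺ + 2e⁻ → Cd → n(Cd) = 0.1632/2 = 0.08160 mol → 9.17 g
Anode: 2H₂O → O₂ + 4H⁺ + 4e⁻ → n(O₂) = 0.1632/4 = 0.04080 mol → 0.914 L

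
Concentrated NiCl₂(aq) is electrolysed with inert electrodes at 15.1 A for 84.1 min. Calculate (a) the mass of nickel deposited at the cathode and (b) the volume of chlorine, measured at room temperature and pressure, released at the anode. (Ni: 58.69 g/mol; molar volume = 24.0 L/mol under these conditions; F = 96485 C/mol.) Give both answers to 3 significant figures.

Q = 15.1 × 5046 = 76190 C; n(e⁻) = 76190 / 96485 = 0.7897 mol
Cathode: Ni²⁺ + 2e⁻ → Ni → n(Ni) = 0.7897/2 = 0.3949 mol → 23.2 g
Anode: 2Cl⁻ → Cl₂ + 2e⁻ → n(Cl₂) = 0.7897/2 = 0.3949 mol → 9.48 L

23.2 g Ni; 9.48 L Cl₂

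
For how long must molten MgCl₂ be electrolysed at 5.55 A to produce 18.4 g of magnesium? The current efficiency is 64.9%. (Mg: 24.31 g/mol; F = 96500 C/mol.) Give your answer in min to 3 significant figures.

676 min

n(Mg) = 18.4 / 24.31 = 0.7569 mol
Mg²⁺ + 2e⁻ → Mg, so n(e⁻) = 2 × 0.7569 = 1.514 mol
Q = 1.514 × 96500 / 0.649 = 2.251×10^5 C
t = Q / I = 2.251×10^5 / 5.55 = 40560 s = 676 min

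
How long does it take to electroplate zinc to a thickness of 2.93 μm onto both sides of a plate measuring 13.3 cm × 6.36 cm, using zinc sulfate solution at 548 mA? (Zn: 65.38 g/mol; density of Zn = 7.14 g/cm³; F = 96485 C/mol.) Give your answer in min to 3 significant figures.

Plated area = 2 × 13.3 × 6.36 = 169.2 cm²
Volume = 169.2 × 2.93×10⁻⁴ cm = 0.04958 cm³
m(Zn) = 0.04958 × 7.14 = 0.3540 g
n(Zn) = 0.3540 / 65.38 = 0.005414 mol; n(e⁻) = 2 × 0.005414 = 0.01083 mol
Q = 0.01083 × 96485 = 1045 C
t = 1045 / 0.548 = 1907 s = 31.8 min

31.8 min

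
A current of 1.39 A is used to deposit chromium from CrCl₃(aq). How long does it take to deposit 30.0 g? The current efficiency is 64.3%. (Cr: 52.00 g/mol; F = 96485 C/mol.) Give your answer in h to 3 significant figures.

51.9 h

n(Cr) = 30.0 / 52.00 = 0.5769 mol
Cr³⁺ + 3e⁻ → Cr, so n(e⁻) = 3 × 0.5769 = 1.731 mol
Q = 1.731 × 96485 / 0.643 = 2.597×10^5 C
t = Q / I = 2.597×10^5 / 1.39 = 1.868×10^5 s = 51.9 h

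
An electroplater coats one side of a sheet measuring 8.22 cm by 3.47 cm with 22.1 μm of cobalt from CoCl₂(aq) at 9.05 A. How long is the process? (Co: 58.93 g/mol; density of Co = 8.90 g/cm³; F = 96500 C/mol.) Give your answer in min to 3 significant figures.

3.38 min

Plated area = 8.22 × 3.47 = 28.52 cm²
Volume = 28.52 × 22.1×10⁻⁴ cm = 0.06303 cm³
m(Co) = 0.06303 × 8.90 = 0.5610 g
n(Co) = 0.5610 / 58.93 = 0.009520 mol; n(e⁻) = 2 × 0.009520 = 0.01904 mol
Q = 0.01904 × 96500 = 1837 C
t = 1837 / 9.05 = 203.0 s = 3.38 min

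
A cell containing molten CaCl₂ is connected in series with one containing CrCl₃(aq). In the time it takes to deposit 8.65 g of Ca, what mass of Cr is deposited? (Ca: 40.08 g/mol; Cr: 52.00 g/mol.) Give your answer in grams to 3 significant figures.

7.48 g

n(Ca) = 8.65 / 40.08 = 0.2158 mol
Ca²⁺ + 2e⁻ → Ca, so n(e⁻) = 2 × 0.2158 = 0.4316 mol
Since the cells are in series, n(e⁻) in the Cr cell is also 0.4316 mol.
Cr³⁺ + 3e⁻ → Cr, so n(Cr) = 0.4316 / 3 = 0.1439 mol
m(Cr) = 0.1439 × 52.00 = 7.48 g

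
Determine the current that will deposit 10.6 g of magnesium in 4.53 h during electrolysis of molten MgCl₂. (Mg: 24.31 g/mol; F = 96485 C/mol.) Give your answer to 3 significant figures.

5.16 A

n(Mg) = 10.6 / 24.31 = 0.4360 mol
Mg²⁺ + 2e⁻ → Mg, so n(e⁻) = 2 × 0.4360 = 0.8720 mol
Q = 0.8720 × 96485 = 84130 C
I = Q / t = 84130 / 16308 s = 5.16 A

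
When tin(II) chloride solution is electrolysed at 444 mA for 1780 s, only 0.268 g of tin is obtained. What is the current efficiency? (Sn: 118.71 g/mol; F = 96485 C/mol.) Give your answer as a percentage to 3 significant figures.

55.1%

Q = 0.444 × 1780 = 790.3 C
n(e⁻) = 790.3 / 96485 = 0.008191 mol
Sn²⁺ + 2e⁻ → Sn, so theoretical n(Sn) = 0.004096 mol → 0.4862 g
Efficiency = 0.268 / 0.4862 = 0.5512 = 55.1%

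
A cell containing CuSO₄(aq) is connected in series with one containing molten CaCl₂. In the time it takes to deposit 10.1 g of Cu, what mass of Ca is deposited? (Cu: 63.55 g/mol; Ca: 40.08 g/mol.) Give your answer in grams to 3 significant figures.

6.37 g

n(Cu) = 10.1 / 63.55 = 0.1589 mol
Cu²⁺ + 2e⁻ → Cu, so n(e⁻) = 2 × 0.1589 = 0.3178 mol
In series, the same 0.3178 mol of electrons flows through the second cell.
Ca²⁺ + 2e⁻ → Ca, so n(Ca) = 0.3178 / 2 = 0.1589 mol
m(Ca) = 0.1589 × 40.08 = 6.37 g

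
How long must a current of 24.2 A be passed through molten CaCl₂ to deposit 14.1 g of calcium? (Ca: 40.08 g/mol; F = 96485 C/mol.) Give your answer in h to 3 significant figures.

0.779 h

n(Ca) = 14.1 / 40.08 = 0.3518 mol
Ca²⁺ + 2e⁻ → Ca, so n(e⁻) = 2 × 0.3518 = 0.7036 mol
Q = 0.7036 × 96485 = 67890 C
t = Q / I = 67890 / 24.2 = 2805 s = 0.779 h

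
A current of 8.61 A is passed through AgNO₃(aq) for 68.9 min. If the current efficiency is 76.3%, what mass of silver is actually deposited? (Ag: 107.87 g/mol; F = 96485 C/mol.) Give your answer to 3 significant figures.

Q = 8.61 × 4134 = 35590 C
n(e⁻) = 35590 / 96485 = 0.3689 mol
Ag⁺ + e⁻ → Ag, so theoretical m(Ag) = 0.3689 × 107.87 = 39.79 g
Actual mass = 76.3% × 39.79 = 30.4 g

30.4 g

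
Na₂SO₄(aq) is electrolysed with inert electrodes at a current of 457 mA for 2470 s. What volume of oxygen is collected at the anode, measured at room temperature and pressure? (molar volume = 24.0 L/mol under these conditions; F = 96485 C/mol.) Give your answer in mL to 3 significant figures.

Q = 0.457 A × 2470 s = 1129 C
n(e⁻) = 1129 / 96485 = 0.01170 mol
2H₂O → O₂ + 4H⁺ + 4e⁻, so n(O₂) = 0.01170 / 4 = 0.002925 mol
V = 0.002925 × 24.0 = 0.07020 L
= 70.2 mL

70.2 mL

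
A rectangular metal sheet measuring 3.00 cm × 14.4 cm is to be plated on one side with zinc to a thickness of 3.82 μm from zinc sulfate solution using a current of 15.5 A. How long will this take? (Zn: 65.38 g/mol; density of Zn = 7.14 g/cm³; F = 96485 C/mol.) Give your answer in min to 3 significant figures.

0.374 min

Plated area = 3.00 × 14.4 = 43.20 cm²
Volume = 43.20 × 3.82×10⁻⁴ cm = 0.01650 cm³
m(Zn) = 0.01650 × 7.14 = 0.1178 g
n(Zn) = 0.1178 / 65.38 = 0.001802 mol; n(e⁻) = 2 × 0.001802 = 0.003604 mol
Q = 0.003604 × 96485 = 347.7 C
t = 347.7 / 15.5 = 22.43 s = 0.374 min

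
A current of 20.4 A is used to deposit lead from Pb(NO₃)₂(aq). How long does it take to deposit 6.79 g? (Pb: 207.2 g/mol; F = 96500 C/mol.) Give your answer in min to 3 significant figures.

5.17 min

n(Pb) = 6.79 / 207.2 = 0.03277 mol
Pb²⁺ + 2e⁻ → Pb, so n(e⁻) = 2 × 0.03277 = 0.06554 mol
Q = 0.06554 × 96500 = 6325 C
t = Q / I = 6325 / 20.4 = 310.0 s = 5.17 min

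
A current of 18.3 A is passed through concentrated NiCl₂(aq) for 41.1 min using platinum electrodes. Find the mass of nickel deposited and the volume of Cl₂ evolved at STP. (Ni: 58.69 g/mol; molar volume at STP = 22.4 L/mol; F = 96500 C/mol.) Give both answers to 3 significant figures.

Q = 18.3 × 2466 = 45130 C; n(e⁻) = 45130 / 96500 = 0.4677 mol
Cathode: Ni²⁺ + 2e⁻ → Ni → n(Ni) = 0.4677/2 = 0.2339 mol → 13.7 g
Anode: 2Cl⁻ → Cl₂ + 2e⁻ → n(Cl₂) = 0.4677/2 = 0.2339 mol → 5.24 L

13.7 g Ni; 5.24 L Cl₂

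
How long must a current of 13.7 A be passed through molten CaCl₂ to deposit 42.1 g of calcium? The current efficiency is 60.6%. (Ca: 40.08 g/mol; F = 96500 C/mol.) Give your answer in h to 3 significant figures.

6.78 h

n(Ca) = 42.1 / 40.08 = 1.050 mol
Ca²⁺ + 2e⁻ → Ca, so n(e⁻) = 2 × 1.050 = 2.100 mol
Q = 2.100 × 96500 / 0.606 = 3.344×10^5 C
t = Q / I = 3.344×10^5 / 13.7 = 24410 s = 6.78 h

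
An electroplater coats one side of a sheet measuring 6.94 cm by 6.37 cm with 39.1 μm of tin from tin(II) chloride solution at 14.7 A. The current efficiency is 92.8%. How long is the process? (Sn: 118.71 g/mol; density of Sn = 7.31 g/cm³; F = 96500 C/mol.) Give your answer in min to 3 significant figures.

2.51 min

Plated area = 6.94 × 6.37 = 44.21 cm²
Volume = 44.21 × 39.1×10⁻⁴ cm = 0.1729 cm³
m(Sn) = 0.1729 × 7.31 = 1.264 g
n(Sn) = 1.264 / 118.71 = 0.01065 mol; n(e⁻) = 2 × 0.01065 = 0.02130 mol
Q = 0.02130 × 96500 / 0.928 = 2215 C
t = 2215 / 14.7 = 150.7 s = 2.51 min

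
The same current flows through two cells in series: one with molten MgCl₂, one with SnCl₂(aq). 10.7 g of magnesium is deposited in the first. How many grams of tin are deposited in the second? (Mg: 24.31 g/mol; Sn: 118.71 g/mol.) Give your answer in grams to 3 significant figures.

n(Mg) = 10.7 / 24.31 = 0.4401 mol
Mg²⁺ + 2e⁻ → Mg, so n(e⁻) = 2 × 0.4401 = 0.8802 mol
The cells are in series, so the same charge (and hence the same n(e⁻) = 0.8802 mol) passes through both.
Sn²⁺ + 2e⁻ → Sn, so n(Sn) = 0.8802 / 2 = 0.4401 mol
m(Sn) = 0.4401 × 118.71 = 52.2 g

52.2 g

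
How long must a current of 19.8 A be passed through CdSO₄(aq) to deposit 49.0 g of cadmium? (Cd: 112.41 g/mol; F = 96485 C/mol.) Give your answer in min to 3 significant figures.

n(Cd) = 49.0 / 112.41 = 0.4359 mol
Cd²⁺ + 2e⁻ → Cd, so n(e⁻) = 2 × 0.4359 = 0.8718 mol
Q = 0.8718 × 96485 = 84120 C
t = Q / I = 84120 / 19.8 = 4248 s = 70.8 min

70.8 min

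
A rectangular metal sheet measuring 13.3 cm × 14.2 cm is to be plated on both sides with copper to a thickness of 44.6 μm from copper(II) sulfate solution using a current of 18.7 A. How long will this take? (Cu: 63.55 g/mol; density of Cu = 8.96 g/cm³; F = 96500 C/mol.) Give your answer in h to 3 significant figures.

0.681 h

Plated area = 2 × 13.3 × 14.2 = 377.7 cm²
Volume = 377.7 × 44.6×10⁻⁴ cm = 1.685 cm³
m(Cu) = 1.685 × 8.96 = 15.10 g
n(Cu) = 15.10 / 63.55 = 0.2376 mol; n(e⁻) = 2 × 0.2376 = 0.4752 mol
Q = 0.4752 × 96500 = 45860 C
t = 45860 / 18.7 = 2452 s = 0.681 h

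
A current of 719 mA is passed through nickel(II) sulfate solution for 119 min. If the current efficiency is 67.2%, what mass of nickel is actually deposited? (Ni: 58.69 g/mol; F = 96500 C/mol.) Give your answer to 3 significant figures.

Q = 0.719 × 7140 = 5134 C
n(e⁻) = 5134 / 96500 = 0.05320 mol
Ni²⁺ + 2e⁻ → Ni, so theoretical m(Ni) = 0.02660 × 58.69 = 1.561 g
Actual mass = 67.2% × 1.561 = 1.05 g

1.05 g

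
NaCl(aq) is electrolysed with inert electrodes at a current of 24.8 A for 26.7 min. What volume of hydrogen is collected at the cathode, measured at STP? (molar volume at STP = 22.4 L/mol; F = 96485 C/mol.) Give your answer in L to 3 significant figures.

Charge passed = 24.8 × 1602 = 39730 C
n(e⁻) = Q/F = 39730/96485 = 0.4118 mol
2H⁺ + 2e⁻ → H₂, so n(H₂) = 0.4118 / 2 = 0.2059 mol
V = 0.2059 × 22.4 = 4.612 L

4.61 L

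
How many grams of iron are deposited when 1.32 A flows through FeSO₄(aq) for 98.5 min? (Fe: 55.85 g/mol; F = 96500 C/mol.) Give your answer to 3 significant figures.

Q = It = 1.32 × 5910 = 7801 C
Moles of electrons = 7801 / 96500 = 0.08084 mol
Fe²⁺ + 2e⁻ → Fe, so n(Fe) = 0.08084 / 2 = 0.04042 mol
m = 0.04042 × 55.85 = 2.26 g

2.26 g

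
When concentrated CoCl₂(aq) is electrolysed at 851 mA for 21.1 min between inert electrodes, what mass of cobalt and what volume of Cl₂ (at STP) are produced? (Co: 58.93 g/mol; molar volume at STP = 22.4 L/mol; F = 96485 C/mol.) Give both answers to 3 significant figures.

0.329 g Co; 0.125 L Cl₂

Q = 0.851 × 1266 = 1077 C; n(e⁻) = 1077 / 96485 = 0.01116 mol
Cathode: Co²⁺ + 2e⁻ → Co → n(Co) = 0.01116/2 = 0.005580 mol → 0.329 g
Anode: 2Cl⁻ → Cl₂ + 2e⁻ → n(Cl₂) = 0.01116/2 = 0.005580 mol → 0.125 L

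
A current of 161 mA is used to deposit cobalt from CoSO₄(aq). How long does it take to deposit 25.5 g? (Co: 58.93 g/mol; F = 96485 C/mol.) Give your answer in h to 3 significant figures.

n(Co) = 25.5 / 58.93 = 0.4327 mol
Co²⁺ + 2e⁻ → Co, so n(e⁻) = 2 × 0.4327 = 0.8654 mol
Q = 0.8654 × 96485 = 83500 C
t = Q / I = 83500 / 0.161 = 5.186×10^5 s = 144 h

144 h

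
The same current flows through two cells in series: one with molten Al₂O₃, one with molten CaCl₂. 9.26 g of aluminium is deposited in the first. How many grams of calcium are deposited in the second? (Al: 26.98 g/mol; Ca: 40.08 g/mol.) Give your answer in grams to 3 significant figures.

n(Al) = 9.26 / 26.98 = 0.3432 mol
Al³⁺ + 3e⁻ → Al, so n(e⁻) = 3 × 0.3432 = 1.030 mol
The cells are in series, so the same charge (and hence the same n(e⁻) = 1.030 mol) passes through both.
Ca²⁺ + 2e⁻ → Ca, so n(Ca) = 1.030 / 2 = 0.5150 mol
m(Ca) = 0.5150 × 40.08 = 20.6 g

20.6 g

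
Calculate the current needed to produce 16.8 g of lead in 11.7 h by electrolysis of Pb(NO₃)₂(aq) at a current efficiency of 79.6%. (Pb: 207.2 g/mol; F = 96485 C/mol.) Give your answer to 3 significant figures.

n(Pb) = 16.8 / 207.2 = 0.08108 mol
Pb²⁺ + 2e⁻ → Pb, so n(e⁻) = 2 × 0.08108 = 0.1622 mol
Q = 0.1622 × 96485 / 0.796 = 19660 C
I = Q / t = 19660 / 42120 s = 0.467 A

0.467 A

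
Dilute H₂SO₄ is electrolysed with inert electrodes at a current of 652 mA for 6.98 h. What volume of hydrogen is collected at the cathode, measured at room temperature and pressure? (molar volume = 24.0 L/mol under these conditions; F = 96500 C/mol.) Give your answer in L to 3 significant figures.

2.04 L

Charge passed = 0.652 × 25128 = 16380 C
Moles of electrons = 16380 / 96500 = 0.1697 mol
2H⁺ + 2e⁻ → H₂, so n(H₂) = 0.1697 / 2 = 0.08485 mol
V = 0.08485 × 24.0 = 2.036 L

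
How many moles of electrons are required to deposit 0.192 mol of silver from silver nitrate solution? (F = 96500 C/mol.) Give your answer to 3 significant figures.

Ag⁺ + e⁻ → Ag, so n(e⁻) = 1 × 0.192 = 0.1920 mol

0.192 mol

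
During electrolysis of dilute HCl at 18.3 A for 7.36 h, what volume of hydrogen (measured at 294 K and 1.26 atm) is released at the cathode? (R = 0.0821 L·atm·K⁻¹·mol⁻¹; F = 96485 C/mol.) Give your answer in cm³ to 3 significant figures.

48100 cm³

Q = 18.3 A × 26496 s = 4.849×10^5 C
n(e⁻) = 4.849×10^5 / 96485 = 5.026 mol
2H⁺ + 2e⁻ → H₂, so n(H₂) = 5.026 / 2 = 2.513 mol
V = nRT/P = 2.513 × 0.0821 × 294 / 1.26 = 48.14 L
= 48100 cm³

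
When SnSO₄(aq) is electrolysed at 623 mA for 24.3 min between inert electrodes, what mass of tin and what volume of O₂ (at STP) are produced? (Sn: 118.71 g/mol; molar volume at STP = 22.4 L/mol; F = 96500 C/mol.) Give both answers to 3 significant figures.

Q = 0.623 × 1458 = 908.3 C; n(e⁻) = 908.3 / 96500 = 0.009412 mol
Cathode: Sn²⁺ + 2e⁻ → Sn → n(Sn) = 0.009412/2 = 0.004706 mol → 0.559 g
Anode: 2H₂O → O₂ + 4H⁺ + 4e⁻ → n(O₂) = 0.009412/4 = 0.002353 mol → 0.0527 L

0.559 g Sn; 0.0527 L O₂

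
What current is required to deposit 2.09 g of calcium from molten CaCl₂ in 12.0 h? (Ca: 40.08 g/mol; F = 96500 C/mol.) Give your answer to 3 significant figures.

n(Ca) = 2.09 / 40.08 = 0.05215 mol
Ca²⁺ + 2e⁻ → Ca, so n(e⁻) = 2 × 0.05215 = 0.1043 mol
Q = 0.1043 × 96500 = 10060 C
I = Q / t = 10060 / 43200 s = 0.233 A

0.233 A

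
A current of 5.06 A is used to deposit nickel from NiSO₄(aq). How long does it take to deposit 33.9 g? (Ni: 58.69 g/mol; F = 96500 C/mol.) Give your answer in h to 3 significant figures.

n(Ni) = 33.9 / 58.69 = 0.5776 mol
Ni²⁺ + 2e⁻ → Ni, so n(e⁻) = 2 × 0.5776 = 1.155 mol
Q = 1.155 × 96500 = 1.115×10^5 C
t = Q / I = 1.115×10^5 / 5.06 = 22040 s = 6.12 h

6.12 h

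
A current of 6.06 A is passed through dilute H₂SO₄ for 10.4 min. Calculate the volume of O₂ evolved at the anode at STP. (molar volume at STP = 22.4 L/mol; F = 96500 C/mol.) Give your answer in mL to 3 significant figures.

219 mL

Charge passed = 6.06 × 624 = 3781 C
n(e⁻) = Q/F = 3781/96500 = 0.03918 mol
2H₂O → O₂ + 4H⁺ + 4e⁻, so n(O₂) = 0.03918 / 4 = 0.009795 mol
V = 0.009795 × 22.4 = 0.2194 L
= 219 mL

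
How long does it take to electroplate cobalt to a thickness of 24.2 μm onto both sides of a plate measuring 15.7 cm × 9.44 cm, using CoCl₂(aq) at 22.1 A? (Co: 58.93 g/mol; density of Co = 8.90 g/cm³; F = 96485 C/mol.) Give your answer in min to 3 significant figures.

15.8 min

Plated area = 2 × 15.7 × 9.44 = 296.4 cm²
Volume = 296.4 × 24.2×10⁻⁴ cm = 0.7173 cm³
m(Co) = 0.7173 × 8.90 = 6.384 g
n(Co) = 6.384 / 58.93 = 0.1083 mol; n(e⁻) = 2 × 0.1083 = 0.2166 mol
Q = 0.2166 × 96485 = 20900 C
t = 20900 / 22.1 = 945.7 s = 15.8 min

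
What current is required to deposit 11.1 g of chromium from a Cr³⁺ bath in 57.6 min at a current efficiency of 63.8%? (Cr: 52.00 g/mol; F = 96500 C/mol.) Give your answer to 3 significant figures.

n(Cr) = 11.1 / 52.00 = 0.2135 mol
Cr³⁺ + 3e⁻ → Cr, so n(e⁻) = 3 × 0.2135 = 0.6405 mol
Q = 0.6405 × 96500 / 0.638 = 96880 C
I = Q / t = 96880 / 3456 s = 28.0 A

28.0 A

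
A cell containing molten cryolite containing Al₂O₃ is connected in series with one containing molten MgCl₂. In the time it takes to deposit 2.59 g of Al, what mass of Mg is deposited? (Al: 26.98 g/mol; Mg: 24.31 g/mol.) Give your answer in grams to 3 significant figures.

n(Al) = 2.59 / 26.98 = 0.09600 mol
Al³⁺ + 3e⁻ → Al, so n(e⁻) = 3 × 0.09600 = 0.2880 mol
Since the cells are in series, n(e⁻) in the Mg cell is also 0.2880 mol.
Mg²⁺ + 2e⁻ → Mg, so n(Mg) = 0.2880 / 2 = 0.1440 mol
m(Mg) = 0.1440 × 24.31 = 3.50 g

3.50 g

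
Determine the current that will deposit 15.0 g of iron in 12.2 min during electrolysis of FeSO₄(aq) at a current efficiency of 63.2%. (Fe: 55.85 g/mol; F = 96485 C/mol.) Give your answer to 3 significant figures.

n(Fe) = 15.0 / 55.85 = 0.2686 mol
Fe²⁺ + 2e⁻ → Fe, so n(e⁻) = 2 × 0.2686 = 0.5372 mol
Q = 0.5372 × 96485 / 0.632 = 82010 C
I = Q / t = 82010 / 732 s = 112 A

112 A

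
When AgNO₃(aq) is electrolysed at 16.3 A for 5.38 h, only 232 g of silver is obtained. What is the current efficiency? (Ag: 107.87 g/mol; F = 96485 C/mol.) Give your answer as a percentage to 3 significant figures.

65.7%

Q = 16.3 × 19368 = 3.157×10^5 C
n(e⁻) = 3.157×10^5 / 96485 = 3.272 mol
Ag⁺ + e⁻ → Ag, so theoretical n(Ag) = 3.272 mol → 353.0 g
Efficiency = 232 / 353.0 = 0.6572 = 65.7%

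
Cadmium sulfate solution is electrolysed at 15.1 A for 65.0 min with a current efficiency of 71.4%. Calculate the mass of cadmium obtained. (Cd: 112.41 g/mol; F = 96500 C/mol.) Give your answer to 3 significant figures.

Q = 15.1 × 3900 = 58890 C
n(e⁻) = 58890 / 96500 = 0.6103 mol
Cd²⁺ + 2e⁻ → Cd, so theoretical m(Cd) = 0.3052 × 112.41 = 34.31 g
Actual mass = 71.4% × 34.31 = 24.5 g

24.5 g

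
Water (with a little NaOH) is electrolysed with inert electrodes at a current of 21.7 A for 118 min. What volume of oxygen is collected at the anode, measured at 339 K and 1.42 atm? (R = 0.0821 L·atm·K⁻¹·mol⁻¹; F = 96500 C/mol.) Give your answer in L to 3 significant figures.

Q = 21.7 A × 7080 s = 1.536×10^5 C
n(e⁻) = 1.536×10^5 / 96500 = 1.592 mol
2H₂O → O₂ + 4H⁺ + 4e⁻, so n(O₂) = 1.592 / 4 = 0.3980 mol
V = nRT/P = 0.3980 × 0.0821 × 339 / 1.42 = 7.801 L

7.80 L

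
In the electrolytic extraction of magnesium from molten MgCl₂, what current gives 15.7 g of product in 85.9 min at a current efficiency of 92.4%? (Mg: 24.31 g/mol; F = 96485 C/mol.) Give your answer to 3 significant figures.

26.2 A

n(Mg) = 15.7 / 24.31 = 0.6458 mol
Mg²⁺ + 2e⁻ → Mg, so n(e⁻) = 2 × 0.6458 = 1.292 mol
Q = 1.292 × 96485 / 0.924 = 1.349×10^5 C
I = Q / t = 1.349×10^5 / 5154 s = 26.2 A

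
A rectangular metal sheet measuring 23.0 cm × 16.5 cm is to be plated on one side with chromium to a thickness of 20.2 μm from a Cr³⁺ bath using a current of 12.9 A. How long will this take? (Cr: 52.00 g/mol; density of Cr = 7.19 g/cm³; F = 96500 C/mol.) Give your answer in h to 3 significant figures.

Plated area = 23.0 × 16.5 = 379.5 cm²
Volume = 379.5 × 20.2×10⁻⁴ cm = 0.7666 cm³
m(Cr) = 0.7666 × 7.19 = 5.512 g
n(Cr) = 5.512 / 52.00 = 0.1060 mol; n(e⁻) = 3 × 0.1060 = 0.3180 mol
Q = 0.3180 × 96500 = 30690 C
t = 30690 / 12.9 = 2379 s = 0.661 h

0.661 h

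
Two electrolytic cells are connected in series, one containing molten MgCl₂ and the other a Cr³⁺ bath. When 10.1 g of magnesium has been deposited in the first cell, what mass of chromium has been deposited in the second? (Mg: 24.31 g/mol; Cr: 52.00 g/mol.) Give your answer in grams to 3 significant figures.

14.4 g

n(Mg) = 10.1 / 24.31 = 0.4155 mol
Mg²⁺ + 2e⁻ → Mg, so n(e⁻) = 2 × 0.4155 = 0.8310 mol
Same current for the same time ⇒ same n(e⁻) = 0.8310 mol in both cells.
Cr³⁺ + 3e⁻ → Cr, so n(Cr) = 0.8310 / 3 = 0.2770 mol
m(Cr) = 0.2770 × 52.00 = 14.4 g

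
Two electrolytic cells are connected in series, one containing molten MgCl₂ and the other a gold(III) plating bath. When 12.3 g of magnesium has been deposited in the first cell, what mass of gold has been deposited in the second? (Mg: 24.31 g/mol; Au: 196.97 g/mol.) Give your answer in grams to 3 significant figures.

66.4 g

n(Mg) = 12.3 / 24.31 = 0.5060 mol
Mg²⁺ + 2e⁻ → Mg, so n(e⁻) = 2 × 0.5060 = 1.012 mol
In series, the same 1.012 mol of electrons flows through the second cell.
Au³⁺ + 3e⁻ → Au, so n(Au) = 1.012 / 3 = 0.3373 mol
m(Au) = 0.3373 × 196.97 = 66.4 g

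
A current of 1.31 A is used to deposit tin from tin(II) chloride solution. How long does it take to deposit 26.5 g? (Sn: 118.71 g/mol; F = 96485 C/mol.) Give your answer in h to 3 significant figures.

n(Sn) = 26.5 / 118.71 = 0.2232 mol
Sn²⁺ + 2e⁻ → Sn, so n(e⁻) = 2 × 0.2232 = 0.4464 mol
Q = 0.4464 × 96485 = 43070 C
t = Q / I = 43070 / 1.31 = 32880 s = 9.13 h

9.13 h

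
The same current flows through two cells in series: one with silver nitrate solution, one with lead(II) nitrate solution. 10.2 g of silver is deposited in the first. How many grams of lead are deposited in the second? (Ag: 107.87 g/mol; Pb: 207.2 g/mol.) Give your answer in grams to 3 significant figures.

9.80 g

n(Ag) = 10.2 / 107.87 = 0.09456 mol
Ag⁺ + e⁻ → Ag, so n(e⁻) = 0.09456 mol
Same current for the same time ⇒ same n(e⁻) = 0.09456 mol in both cells.
Pb²⁺ + 2e⁻ → Pb, so n(Pb) = 0.09456 / 2 = 0.04728 mol
m(Pb) = 0.04728 × 207.2 = 9.80 g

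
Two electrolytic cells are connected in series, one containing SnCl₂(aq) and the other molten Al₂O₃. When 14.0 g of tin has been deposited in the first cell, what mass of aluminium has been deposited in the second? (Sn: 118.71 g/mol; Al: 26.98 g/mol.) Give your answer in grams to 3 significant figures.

2.12 g

n(Sn) = 14.0 / 118.71 = 0.1179 mol
Sn²⁺ + 2e⁻ → Sn, so n(e⁻) = 2 × 0.1179 = 0.2358 mol
Since the cells are in series, n(e⁻) in the Al cell is also 0.2358 mol.
Al³⁺ + 3e⁻ → Al, so n(Al) = 0.2358 / 3 = 0.07860 mol
m(Al) = 0.07860 × 26.98 = 2.12 g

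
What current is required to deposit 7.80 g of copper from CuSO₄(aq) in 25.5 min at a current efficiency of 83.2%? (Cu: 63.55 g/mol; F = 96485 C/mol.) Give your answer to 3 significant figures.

18.6 A

n(Cu) = 7.80 / 63.55 = 0.1227 mol
Cu²⁺ + 2e⁻ → Cu, so n(e⁻) = 2 × 0.1227 = 0.2454 mol
Q = 0.2454 × 96485 / 0.832 = 28460 C
I = Q / t = 28460 / 1530 s = 18.6 A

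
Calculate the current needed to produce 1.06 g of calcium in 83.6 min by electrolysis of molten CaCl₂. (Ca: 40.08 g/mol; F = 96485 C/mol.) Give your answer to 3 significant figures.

n(Ca) = 1.06 / 40.08 = 0.02645 mol
Ca²⁺ + 2e⁻ → Ca, so n(e⁻) = 2 × 0.02645 = 0.05290 mol
Q = 0.05290 × 96485 = 5104 C
I = Q / t = 5104 / 5016 s = 1.02 A

1.02 A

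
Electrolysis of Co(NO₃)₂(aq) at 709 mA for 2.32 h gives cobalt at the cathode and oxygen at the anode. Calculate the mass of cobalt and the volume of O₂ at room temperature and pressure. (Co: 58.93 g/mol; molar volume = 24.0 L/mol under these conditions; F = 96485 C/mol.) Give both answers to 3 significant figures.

1.81 g Co; 0.368 L O₂

Q = 0.709 × 8352 = 5922 C; n(e⁻) = 5922 / 96485 = 0.06138 mol
Cathode: Co²⁺ + 2e⁻ → Co → n(Co) = 0.06138/2 = 0.03069 mol → 1.81 g
Anode: 2H₂O → O₂ + 4H⁺ + 4e⁻ → n(O₂) = 0.06138/4 = 0.01535 mol → 0.368 L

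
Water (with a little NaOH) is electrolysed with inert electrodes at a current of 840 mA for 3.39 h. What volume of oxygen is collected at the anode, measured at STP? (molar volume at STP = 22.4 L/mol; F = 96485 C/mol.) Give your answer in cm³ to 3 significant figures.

Charge passed = 0.840 × 12204 = 10250 C
Moles of electrons = 10250 / 96485 = 0.1062 mol
2H₂O → O₂ + 4H⁺ + 4e⁻, so n(O₂) = 0.1062 / 4 = 0.02655 mol
V = 0.02655 × 22.4 = 0.5947 L
= 595 cm³

595 cm³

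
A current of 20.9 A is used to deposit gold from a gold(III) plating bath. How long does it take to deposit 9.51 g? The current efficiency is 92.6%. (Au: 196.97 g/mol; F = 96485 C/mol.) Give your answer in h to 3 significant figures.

n(Au) = 9.51 / 196.97 = 0.04828 mol
Au³⁺ + 3e⁻ → Au, so n(e⁻) = 3 × 0.04828 = 0.1448 mol
Q = 0.1448 × 96485 / 0.926 = 15090 C
t = Q / I = 15090 / 20.9 = 722.0 s = 0.201 h

0.201 h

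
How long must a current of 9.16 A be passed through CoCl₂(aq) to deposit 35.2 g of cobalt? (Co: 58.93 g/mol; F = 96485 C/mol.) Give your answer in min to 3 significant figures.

n(Co) = 35.2 / 58.93 = 0.5973 mol
Co²⁺ + 2e⁻ → Co, so n(e⁻) = 2 × 0.5973 = 1.195 mol
Q = 1.195 × 96485 = 1.153×10^5 C
t = Q / I = 1.153×10^5 / 9.16 = 12590 s = 210 min

210 min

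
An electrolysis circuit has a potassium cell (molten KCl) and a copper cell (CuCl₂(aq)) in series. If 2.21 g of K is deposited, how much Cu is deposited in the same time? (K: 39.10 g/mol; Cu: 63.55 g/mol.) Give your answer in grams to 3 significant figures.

1.80 g

n(K) = 2.21 / 39.10 = 0.05652 mol
K⁺ + e⁻ → K, so n(e⁻) = 0.05652 mol
The cells are in series, so the same charge (and hence the same n(e⁻) = 0.05652 mol) passes through both.
Cu²⁺ + 2e⁻ → Cu, so n(Cu) = 0.05652 / 2 = 0.02826 mol
m(Cu) = 0.02826 × 63.55 = 1.80 g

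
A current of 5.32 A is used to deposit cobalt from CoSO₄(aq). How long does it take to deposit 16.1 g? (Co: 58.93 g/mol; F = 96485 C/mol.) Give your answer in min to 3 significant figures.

165 min

n(Co) = 16.1 / 58.93 = 0.2732 mol
Co²⁺ + 2e⁻ → Co, so n(e⁻) = 2 × 0.2732 = 0.5464 mol
Q = 0.5464 × 96485 = 52720 C
t = Q / I = 52720 / 5.32 = 9910 s = 165 min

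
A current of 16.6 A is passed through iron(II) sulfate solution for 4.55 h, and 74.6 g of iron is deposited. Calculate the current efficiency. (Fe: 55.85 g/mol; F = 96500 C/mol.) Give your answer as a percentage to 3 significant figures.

Q = 16.6 × 16380 = 2.719×10^5 C
n(e⁻) = 2.719×10^5 / 96500 = 2.818 mol
Fe²⁺ + 2e⁻ → Fe, so theoretical n(Fe) = 1.409 mol → 78.69 g
Efficiency = 74.6 / 78.69 = 0.9480 = 94.8%

94.8%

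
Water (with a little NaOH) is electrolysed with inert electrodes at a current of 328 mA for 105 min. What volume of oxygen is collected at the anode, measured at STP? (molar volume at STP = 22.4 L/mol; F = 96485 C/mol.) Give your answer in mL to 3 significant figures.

120 mL

Q = It = 0.328 × 6300 = 2066 C
n(e⁻) = 2066 / 96485 = 0.02141 mol
2H₂O → O₂ + 4H⁺ + 4e⁻, so n(O₂) = 0.02141 / 4 = 0.005353 mol
V = 0.005353 × 22.4 = 0.1199 L
= 120 mL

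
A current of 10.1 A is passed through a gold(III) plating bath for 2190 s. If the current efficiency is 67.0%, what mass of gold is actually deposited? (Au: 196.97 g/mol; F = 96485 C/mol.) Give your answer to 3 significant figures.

10.1 g

Q = 10.1 × 2190 = 22120 C
n(e⁻) = 22120 / 96485 = 0.2293 mol
Au³⁺ + 3e⁻ → Au, so theoretical m(Au) = 0.07643 × 196.97 = 15.05 g
Actual mass = 67.0% × 15.05 = 10.1 g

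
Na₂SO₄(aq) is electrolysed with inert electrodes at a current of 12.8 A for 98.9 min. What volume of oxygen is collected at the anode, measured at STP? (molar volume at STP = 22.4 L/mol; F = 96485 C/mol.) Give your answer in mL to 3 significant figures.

Q = 12.8 A × 5934 s = 75960 C
n(e⁻) = 75960 / 96485 = 0.7873 mol
2H₂O → O₂ + 4H⁺ + 4e⁻, so n(O₂) = 0.7873 / 4 = 0.1968 mol
V = 0.1968 × 22.4 = 4.408 L
= 4410 mL

4410 mL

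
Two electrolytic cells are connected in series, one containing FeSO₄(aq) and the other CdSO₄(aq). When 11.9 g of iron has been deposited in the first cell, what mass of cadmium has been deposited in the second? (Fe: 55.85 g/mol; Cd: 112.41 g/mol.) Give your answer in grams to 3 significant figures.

n(Fe) = 11.9 / 55.85 = 0.2131 mol
Fe²⁺ + 2e⁻ → Fe, so n(e⁻) = 2 × 0.2131 = 0.4262 mol
Same current for the same time ⇒ same n(e⁻) = 0.4262 mol in both cells.
Cd²⁺ + 2e⁻ → Cd, so n(Cd) = 0.4262 / 2 = 0.2131 mol
m(Cd) = 0.2131 × 112.41 = 24.0 g

24.0 g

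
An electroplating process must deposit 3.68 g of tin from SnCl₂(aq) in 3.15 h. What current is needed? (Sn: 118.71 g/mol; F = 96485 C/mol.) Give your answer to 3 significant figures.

n(Sn) = 3.68 / 118.71 = 0.03100 mol
Sn²⁺ + 2e⁻ → Sn, so n(e⁻) = 2 × 0.03100 = 0.06200 mol
Q = 0.06200 × 96485 = 5982 C
I = Q / t = 5982 / 11340 s = 0.528 A

0.528 A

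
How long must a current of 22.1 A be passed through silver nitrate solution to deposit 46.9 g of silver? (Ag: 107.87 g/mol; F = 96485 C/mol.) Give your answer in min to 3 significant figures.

31.6 min

n(Ag) = 46.9 / 107.87 = 0.4348 mol
Ag⁺ + e⁻ → Ag, so n(e⁻) = 0.4348 mol
Q = 0.4348 × 96485 = 41950 C
t = Q / I = 41950 / 22.1 = 1898 s = 31.6 min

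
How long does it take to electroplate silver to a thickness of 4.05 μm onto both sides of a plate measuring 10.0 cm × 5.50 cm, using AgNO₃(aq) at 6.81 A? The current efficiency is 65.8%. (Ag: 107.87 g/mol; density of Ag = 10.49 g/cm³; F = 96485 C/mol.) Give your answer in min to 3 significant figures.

1.55 min

Plated area = 2 × 10.0 × 5.50 = 110.0 cm²
Volume = 110.0 × 4.05×10⁻⁴ cm = 0.04455 cm³
m(Ag) = 0.04455 × 10.49 = 0.4673 g
n(Ag) = 0.4673 / 107.87 = 0.004332 mol; n(e⁻) = 0.004332 mol
Q = 0.004332 × 96485 / 0.658 = 635.2 C
t = 635.2 / 6.81 = 93.27 s = 1.55 min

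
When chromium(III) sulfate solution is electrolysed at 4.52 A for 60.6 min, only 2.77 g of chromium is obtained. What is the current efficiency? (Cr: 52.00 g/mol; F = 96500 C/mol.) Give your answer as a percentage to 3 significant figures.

93.8%

Q = 4.52 × 3636 = 16430 C
n(e⁻) = 16430 / 96500 = 0.1703 mol
Cr³⁺ + 3e⁻ → Cr, so theoretical n(Cr) = 0.05677 mol → 2.952 g
Efficiency = 2.77 / 2.952 = 0.9383 = 93.8%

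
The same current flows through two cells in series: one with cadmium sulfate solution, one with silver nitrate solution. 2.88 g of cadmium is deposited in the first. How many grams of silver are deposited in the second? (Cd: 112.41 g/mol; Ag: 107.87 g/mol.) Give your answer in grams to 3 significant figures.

n(Cd) = 2.88 / 112.41 = 0.02562 mol
Cd²⁺ + 2e⁻ → Cd, so n(e⁻) = 2 × 0.02562 = 0.05124 mol
Same current for the same time ⇒ same n(e⁻) = 0.05124 mol in both cells.
Ag⁺ + e⁻ → Ag, so n(Ag) = 0.05124 mol
m(Ag) = 0.05124 × 107.87 = 5.53 g

5.53 g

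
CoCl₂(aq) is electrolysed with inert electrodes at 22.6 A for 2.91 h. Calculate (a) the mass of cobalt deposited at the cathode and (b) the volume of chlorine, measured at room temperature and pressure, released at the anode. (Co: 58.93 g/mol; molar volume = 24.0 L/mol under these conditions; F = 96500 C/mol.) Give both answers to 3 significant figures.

Q = 22.6 × 10476 = 2.368×10^5 C; n(e⁻) = 2.368×10^5 / 96500 = 2.454 mol
Cathode: Co²⁺ + 2e⁻ → Co → n(Co) = 2.454/2 = 1.227 mol → 72.3 g
Anode: 2Cl⁻ → Cl₂ + 2e⁻ → n(Cl₂) = 2.454/2 = 1.227 mol → 29.4 L

72.3 g Co; 29.4 L Cl₂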